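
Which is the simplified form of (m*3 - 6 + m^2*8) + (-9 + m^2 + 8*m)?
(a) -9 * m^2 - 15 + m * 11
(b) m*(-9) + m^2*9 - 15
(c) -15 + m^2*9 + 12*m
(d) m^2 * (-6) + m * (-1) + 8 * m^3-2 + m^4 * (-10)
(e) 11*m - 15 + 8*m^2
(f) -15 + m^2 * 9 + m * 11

Adding the polynomials and combining like terms:
(m*3 - 6 + m^2*8) + (-9 + m^2 + 8*m)
= -15 + m^2 * 9 + m * 11
f) -15 + m^2 * 9 + m * 11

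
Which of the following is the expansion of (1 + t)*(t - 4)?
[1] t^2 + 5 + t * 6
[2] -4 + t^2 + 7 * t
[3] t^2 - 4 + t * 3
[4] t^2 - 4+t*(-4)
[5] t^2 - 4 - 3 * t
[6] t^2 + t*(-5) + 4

Expanding (1 + t)*(t - 4):
= t^2 - 4 - 3 * t
5) t^2 - 4 - 3 * t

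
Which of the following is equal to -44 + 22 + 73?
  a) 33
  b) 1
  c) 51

First: -44 + 22 = -22
Then: -22 + 73 = 51
c) 51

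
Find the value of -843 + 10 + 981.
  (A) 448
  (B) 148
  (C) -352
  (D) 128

First: -843 + 10 = -833
Then: -833 + 981 = 148
B) 148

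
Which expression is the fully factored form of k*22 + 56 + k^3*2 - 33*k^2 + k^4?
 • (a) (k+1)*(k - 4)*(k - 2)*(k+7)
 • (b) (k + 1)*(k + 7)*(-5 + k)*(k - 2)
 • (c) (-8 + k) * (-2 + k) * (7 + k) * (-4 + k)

We need to factor k*22 + 56 + k^3*2 - 33*k^2 + k^4.
The factored form is (k+1)*(k - 4)*(k - 2)*(k+7).
a) (k+1)*(k - 4)*(k - 2)*(k+7)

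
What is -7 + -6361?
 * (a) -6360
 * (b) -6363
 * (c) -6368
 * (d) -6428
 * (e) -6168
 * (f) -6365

-7 + -6361 = -6368
c) -6368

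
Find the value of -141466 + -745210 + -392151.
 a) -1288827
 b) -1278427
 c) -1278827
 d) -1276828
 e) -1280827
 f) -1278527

First: -141466 + -745210 = -886676
Then: -886676 + -392151 = -1278827
c) -1278827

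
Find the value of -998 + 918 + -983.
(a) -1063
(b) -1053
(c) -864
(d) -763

First: -998 + 918 = -80
Then: -80 + -983 = -1063
a) -1063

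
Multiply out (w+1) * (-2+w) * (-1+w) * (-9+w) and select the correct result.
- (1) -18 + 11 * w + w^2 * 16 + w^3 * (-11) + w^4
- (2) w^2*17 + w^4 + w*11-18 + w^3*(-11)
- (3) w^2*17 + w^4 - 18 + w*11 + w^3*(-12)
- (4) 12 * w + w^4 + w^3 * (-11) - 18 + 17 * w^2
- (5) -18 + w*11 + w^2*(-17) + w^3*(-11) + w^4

Expanding (w+1) * (-2+w) * (-1+w) * (-9+w):
= w^2*17 + w^4 + w*11-18 + w^3*(-11)
2) w^2*17 + w^4 + w*11-18 + w^3*(-11)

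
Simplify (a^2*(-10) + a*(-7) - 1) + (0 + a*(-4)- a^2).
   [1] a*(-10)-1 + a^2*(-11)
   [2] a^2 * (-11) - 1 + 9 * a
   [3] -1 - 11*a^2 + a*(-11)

Adding the polynomials and combining like terms:
(a^2*(-10) + a*(-7) - 1) + (0 + a*(-4) - a^2)
= -1 - 11*a^2 + a*(-11)
3) -1 - 11*a^2 + a*(-11)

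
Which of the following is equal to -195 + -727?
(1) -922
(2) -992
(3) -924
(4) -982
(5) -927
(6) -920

-195 + -727 = -922
1) -922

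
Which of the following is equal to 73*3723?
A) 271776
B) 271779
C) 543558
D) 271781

73 * 3723 = 271779
B) 271779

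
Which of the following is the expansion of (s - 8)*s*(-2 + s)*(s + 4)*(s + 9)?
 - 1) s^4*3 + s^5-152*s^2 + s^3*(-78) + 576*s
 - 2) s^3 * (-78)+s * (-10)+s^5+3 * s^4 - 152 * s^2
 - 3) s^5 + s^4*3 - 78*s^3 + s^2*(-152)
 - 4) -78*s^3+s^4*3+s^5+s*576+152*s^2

Expanding (s - 8)*s*(-2 + s)*(s + 4)*(s + 9):
= s^4*3 + s^5-152*s^2 + s^3*(-78) + 576*s
1) s^4*3 + s^5-152*s^2 + s^3*(-78) + 576*s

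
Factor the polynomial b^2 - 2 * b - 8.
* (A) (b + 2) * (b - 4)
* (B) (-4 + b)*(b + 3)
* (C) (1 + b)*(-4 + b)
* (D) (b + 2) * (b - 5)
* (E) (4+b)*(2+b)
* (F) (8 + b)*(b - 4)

We need to factor b^2 - 2 * b - 8.
The factored form is (b + 2) * (b - 4).
A) (b + 2) * (b - 4)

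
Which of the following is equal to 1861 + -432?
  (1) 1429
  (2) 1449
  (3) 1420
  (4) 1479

1861 + -432 = 1429
1) 1429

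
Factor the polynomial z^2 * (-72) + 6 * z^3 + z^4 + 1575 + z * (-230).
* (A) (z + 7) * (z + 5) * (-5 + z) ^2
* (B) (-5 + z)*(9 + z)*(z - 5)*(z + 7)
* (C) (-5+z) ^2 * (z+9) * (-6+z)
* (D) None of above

We need to factor z^2 * (-72) + 6 * z^3 + z^4 + 1575 + z * (-230).
The factored form is (-5 + z)*(9 + z)*(z - 5)*(z + 7).
B) (-5 + z)*(9 + z)*(z - 5)*(z + 7)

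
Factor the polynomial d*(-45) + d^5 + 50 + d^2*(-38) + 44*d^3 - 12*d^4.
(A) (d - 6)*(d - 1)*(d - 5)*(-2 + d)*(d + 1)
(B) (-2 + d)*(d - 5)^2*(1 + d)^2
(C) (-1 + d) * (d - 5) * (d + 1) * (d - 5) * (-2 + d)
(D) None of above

We need to factor d*(-45) + d^5 + 50 + d^2*(-38) + 44*d^3 - 12*d^4.
The factored form is (-1 + d) * (d - 5) * (d + 1) * (d - 5) * (-2 + d).
C) (-1 + d) * (d - 5) * (d + 1) * (d - 5) * (-2 + d)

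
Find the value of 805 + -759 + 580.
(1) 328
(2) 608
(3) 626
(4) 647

First: 805 + -759 = 46
Then: 46 + 580 = 626
3) 626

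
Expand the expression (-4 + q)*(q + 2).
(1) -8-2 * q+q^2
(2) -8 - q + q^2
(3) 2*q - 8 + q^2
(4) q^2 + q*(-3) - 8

Expanding (-4 + q)*(q + 2):
= -8-2 * q+q^2
1) -8-2 * q+q^2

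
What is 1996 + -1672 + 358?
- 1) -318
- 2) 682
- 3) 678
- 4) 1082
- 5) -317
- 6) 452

First: 1996 + -1672 = 324
Then: 324 + 358 = 682
2) 682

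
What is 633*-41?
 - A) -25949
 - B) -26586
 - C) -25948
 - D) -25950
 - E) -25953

633 * -41 = -25953
E) -25953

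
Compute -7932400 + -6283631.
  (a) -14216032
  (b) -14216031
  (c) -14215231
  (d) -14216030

-7932400 + -6283631 = -14216031
b) -14216031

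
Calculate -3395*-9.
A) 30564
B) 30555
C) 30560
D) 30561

-3395 * -9 = 30555
B) 30555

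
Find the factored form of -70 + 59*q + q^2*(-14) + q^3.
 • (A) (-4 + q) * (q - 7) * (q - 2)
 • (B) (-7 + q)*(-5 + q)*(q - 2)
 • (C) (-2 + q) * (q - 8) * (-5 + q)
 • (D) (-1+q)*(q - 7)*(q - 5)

We need to factor -70 + 59*q + q^2*(-14) + q^3.
The factored form is (-7 + q)*(-5 + q)*(q - 2).
B) (-7 + q)*(-5 + q)*(q - 2)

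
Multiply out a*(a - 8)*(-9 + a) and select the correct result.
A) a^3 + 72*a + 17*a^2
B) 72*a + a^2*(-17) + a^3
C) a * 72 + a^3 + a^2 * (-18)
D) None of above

Expanding a*(a - 8)*(-9 + a):
= 72*a + a^2*(-17) + a^3
B) 72*a + a^2*(-17) + a^3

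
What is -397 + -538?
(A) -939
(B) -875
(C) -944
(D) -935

-397 + -538 = -935
D) -935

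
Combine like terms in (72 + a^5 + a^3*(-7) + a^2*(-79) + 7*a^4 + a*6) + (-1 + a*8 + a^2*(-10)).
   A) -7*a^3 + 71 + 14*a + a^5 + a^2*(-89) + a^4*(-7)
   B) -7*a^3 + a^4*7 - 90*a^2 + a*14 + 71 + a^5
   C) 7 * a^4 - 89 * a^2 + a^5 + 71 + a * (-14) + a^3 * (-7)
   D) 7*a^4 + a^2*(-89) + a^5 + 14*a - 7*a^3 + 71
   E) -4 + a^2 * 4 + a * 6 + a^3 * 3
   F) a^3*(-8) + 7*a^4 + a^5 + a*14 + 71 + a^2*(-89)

Adding the polynomials and combining like terms:
(72 + a^5 + a^3*(-7) + a^2*(-79) + 7*a^4 + a*6) + (-1 + a*8 + a^2*(-10))
= 7*a^4 + a^2*(-89) + a^5 + 14*a - 7*a^3 + 71
D) 7*a^4 + a^2*(-89) + a^5 + 14*a - 7*a^3 + 71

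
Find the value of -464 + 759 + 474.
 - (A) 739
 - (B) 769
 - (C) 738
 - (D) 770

First: -464 + 759 = 295
Then: 295 + 474 = 769
B) 769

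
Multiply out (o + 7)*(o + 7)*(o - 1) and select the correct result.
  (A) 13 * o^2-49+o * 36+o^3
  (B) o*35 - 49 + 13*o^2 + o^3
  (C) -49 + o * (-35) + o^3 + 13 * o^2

Expanding (o + 7)*(o + 7)*(o - 1):
= o*35 - 49 + 13*o^2 + o^3
B) o*35 - 49 + 13*o^2 + o^3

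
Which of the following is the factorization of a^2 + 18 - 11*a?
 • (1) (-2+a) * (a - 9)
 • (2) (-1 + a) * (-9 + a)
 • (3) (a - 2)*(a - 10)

We need to factor a^2 + 18 - 11*a.
The factored form is (-2+a) * (a - 9).
1) (-2+a) * (a - 9)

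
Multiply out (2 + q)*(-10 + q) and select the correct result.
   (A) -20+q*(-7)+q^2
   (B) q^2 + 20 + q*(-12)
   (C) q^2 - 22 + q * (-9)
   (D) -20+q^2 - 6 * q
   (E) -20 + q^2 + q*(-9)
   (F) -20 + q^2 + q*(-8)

Expanding (2 + q)*(-10 + q):
= -20 + q^2 + q*(-8)
F) -20 + q^2 + q*(-8)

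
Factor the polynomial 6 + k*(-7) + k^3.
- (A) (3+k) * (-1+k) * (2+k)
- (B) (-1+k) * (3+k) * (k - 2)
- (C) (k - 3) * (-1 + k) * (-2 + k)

We need to factor 6 + k*(-7) + k^3.
The factored form is (-1+k) * (3+k) * (k - 2).
B) (-1+k) * (3+k) * (k - 2)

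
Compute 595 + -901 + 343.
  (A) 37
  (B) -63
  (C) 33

First: 595 + -901 = -306
Then: -306 + 343 = 37
A) 37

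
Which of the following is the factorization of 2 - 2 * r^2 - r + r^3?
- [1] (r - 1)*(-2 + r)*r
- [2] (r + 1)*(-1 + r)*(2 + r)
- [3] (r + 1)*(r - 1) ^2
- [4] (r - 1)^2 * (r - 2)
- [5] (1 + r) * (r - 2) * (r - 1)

We need to factor 2 - 2 * r^2 - r + r^3.
The factored form is (1 + r) * (r - 2) * (r - 1).
5) (1 + r) * (r - 2) * (r - 1)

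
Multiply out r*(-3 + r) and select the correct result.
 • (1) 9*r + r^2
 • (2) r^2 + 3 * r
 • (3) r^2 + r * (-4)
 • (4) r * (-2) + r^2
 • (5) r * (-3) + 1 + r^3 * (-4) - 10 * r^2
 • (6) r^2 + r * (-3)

Expanding r*(-3 + r):
= r^2 + r * (-3)
6) r^2 + r * (-3)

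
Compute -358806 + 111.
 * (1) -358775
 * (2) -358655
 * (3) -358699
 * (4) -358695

-358806 + 111 = -358695
4) -358695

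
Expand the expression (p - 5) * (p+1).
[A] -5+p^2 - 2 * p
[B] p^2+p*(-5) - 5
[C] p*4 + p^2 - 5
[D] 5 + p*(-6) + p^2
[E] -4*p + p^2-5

Expanding (p - 5) * (p+1):
= -4*p + p^2-5
E) -4*p + p^2-5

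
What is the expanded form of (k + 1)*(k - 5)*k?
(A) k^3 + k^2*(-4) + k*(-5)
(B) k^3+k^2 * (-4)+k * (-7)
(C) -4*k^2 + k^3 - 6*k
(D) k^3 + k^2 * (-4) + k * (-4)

Expanding (k + 1)*(k - 5)*k:
= k^3 + k^2*(-4) + k*(-5)
A) k^3 + k^2*(-4) + k*(-5)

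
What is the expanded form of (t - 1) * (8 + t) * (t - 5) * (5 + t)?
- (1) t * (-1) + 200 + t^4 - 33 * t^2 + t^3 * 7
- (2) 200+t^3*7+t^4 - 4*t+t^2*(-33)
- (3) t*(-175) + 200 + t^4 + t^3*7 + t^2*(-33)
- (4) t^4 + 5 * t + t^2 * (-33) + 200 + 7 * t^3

Expanding (t - 1) * (8 + t) * (t - 5) * (5 + t):
= t*(-175) + 200 + t^4 + t^3*7 + t^2*(-33)
3) t*(-175) + 200 + t^4 + t^3*7 + t^2*(-33)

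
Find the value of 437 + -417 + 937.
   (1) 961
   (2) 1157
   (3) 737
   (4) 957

First: 437 + -417 = 20
Then: 20 + 937 = 957
4) 957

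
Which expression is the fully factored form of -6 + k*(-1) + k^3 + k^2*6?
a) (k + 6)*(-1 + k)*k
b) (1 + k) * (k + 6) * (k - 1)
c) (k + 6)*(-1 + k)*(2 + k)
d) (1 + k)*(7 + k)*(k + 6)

We need to factor -6 + k*(-1) + k^3 + k^2*6.
The factored form is (1 + k) * (k + 6) * (k - 1).
b) (1 + k) * (k + 6) * (k - 1)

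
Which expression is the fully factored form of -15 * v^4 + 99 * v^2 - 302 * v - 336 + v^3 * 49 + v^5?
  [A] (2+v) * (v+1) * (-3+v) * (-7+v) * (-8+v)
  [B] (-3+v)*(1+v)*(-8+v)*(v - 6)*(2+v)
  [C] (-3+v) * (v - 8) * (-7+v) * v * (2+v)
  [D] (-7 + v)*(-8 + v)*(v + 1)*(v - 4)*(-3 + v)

We need to factor -15 * v^4 + 99 * v^2 - 302 * v - 336 + v^3 * 49 + v^5.
The factored form is (2+v) * (v+1) * (-3+v) * (-7+v) * (-8+v).
A) (2+v) * (v+1) * (-3+v) * (-7+v) * (-8+v)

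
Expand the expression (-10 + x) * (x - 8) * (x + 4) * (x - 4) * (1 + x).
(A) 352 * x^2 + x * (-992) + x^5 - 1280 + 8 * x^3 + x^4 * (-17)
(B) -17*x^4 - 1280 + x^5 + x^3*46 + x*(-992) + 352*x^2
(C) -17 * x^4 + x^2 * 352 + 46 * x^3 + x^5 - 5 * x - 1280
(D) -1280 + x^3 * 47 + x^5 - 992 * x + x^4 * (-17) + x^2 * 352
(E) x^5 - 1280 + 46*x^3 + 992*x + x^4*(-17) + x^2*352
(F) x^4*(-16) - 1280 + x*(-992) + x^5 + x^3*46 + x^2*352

Expanding (-10 + x) * (x - 8) * (x + 4) * (x - 4) * (1 + x):
= -17*x^4 - 1280 + x^5 + x^3*46 + x*(-992) + 352*x^2
B) -17*x^4 - 1280 + x^5 + x^3*46 + x*(-992) + 352*x^2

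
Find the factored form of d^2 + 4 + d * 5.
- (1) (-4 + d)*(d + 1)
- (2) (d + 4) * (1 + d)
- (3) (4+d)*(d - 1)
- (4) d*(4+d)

We need to factor d^2 + 4 + d * 5.
The factored form is (d + 4) * (1 + d).
2) (d + 4) * (1 + d)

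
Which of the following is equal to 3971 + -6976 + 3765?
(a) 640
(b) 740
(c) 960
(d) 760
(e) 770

First: 3971 + -6976 = -3005
Then: -3005 + 3765 = 760
d) 760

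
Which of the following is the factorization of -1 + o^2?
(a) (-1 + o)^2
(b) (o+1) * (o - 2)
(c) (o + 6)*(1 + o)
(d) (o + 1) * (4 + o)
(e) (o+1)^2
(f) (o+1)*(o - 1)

We need to factor -1 + o^2.
The factored form is (o+1)*(o - 1).
f) (o+1)*(o - 1)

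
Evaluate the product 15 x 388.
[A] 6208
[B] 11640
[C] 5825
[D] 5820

15 * 388 = 5820
D) 5820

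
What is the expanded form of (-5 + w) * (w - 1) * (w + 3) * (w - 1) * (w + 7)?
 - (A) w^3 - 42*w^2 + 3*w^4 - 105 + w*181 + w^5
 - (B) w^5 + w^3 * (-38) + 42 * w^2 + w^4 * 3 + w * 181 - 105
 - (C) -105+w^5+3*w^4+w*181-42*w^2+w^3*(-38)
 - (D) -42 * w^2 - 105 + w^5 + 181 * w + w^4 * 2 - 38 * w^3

Expanding (-5 + w) * (w - 1) * (w + 3) * (w - 1) * (w + 7):
= -105+w^5+3*w^4+w*181-42*w^2+w^3*(-38)
C) -105+w^5+3*w^4+w*181-42*w^2+w^3*(-38)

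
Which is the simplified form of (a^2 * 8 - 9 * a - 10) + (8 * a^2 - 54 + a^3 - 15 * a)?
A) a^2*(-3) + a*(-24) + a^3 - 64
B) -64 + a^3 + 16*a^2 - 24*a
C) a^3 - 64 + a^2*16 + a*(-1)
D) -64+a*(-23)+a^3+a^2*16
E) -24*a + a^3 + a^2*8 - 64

Adding the polynomials and combining like terms:
(a^2*8 - 9*a - 10) + (8*a^2 - 54 + a^3 - 15*a)
= -64 + a^3 + 16*a^2 - 24*a
B) -64 + a^3 + 16*a^2 - 24*a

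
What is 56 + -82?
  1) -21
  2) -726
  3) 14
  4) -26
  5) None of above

56 + -82 = -26
4) -26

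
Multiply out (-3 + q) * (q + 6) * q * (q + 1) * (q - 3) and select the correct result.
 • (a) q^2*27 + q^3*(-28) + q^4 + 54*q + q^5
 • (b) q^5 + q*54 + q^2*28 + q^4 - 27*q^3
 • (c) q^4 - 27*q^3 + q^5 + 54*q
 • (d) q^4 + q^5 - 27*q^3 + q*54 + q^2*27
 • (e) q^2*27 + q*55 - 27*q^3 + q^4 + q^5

Expanding (-3 + q) * (q + 6) * q * (q + 1) * (q - 3):
= q^4 + q^5 - 27*q^3 + q*54 + q^2*27
d) q^4 + q^5 - 27*q^3 + q*54 + q^2*27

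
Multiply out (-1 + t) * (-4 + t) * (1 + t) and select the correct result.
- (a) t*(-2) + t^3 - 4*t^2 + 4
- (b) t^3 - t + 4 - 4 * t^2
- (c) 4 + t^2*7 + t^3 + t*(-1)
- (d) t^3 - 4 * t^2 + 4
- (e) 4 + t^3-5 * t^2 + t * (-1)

Expanding (-1 + t) * (-4 + t) * (1 + t):
= t^3 - t + 4 - 4 * t^2
b) t^3 - t + 4 - 4 * t^2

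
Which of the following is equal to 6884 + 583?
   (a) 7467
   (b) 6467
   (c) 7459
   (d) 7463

6884 + 583 = 7467
a) 7467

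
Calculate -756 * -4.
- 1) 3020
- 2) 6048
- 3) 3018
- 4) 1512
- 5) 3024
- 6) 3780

-756 * -4 = 3024
5) 3024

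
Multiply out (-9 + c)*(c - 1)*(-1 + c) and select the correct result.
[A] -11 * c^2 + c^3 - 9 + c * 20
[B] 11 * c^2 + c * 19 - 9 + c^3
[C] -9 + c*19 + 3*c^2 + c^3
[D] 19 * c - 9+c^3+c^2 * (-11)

Expanding (-9 + c)*(c - 1)*(-1 + c):
= 19 * c - 9+c^3+c^2 * (-11)
D) 19 * c - 9+c^3+c^2 * (-11)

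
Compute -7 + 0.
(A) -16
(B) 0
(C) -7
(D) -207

-7 + 0 = -7
C) -7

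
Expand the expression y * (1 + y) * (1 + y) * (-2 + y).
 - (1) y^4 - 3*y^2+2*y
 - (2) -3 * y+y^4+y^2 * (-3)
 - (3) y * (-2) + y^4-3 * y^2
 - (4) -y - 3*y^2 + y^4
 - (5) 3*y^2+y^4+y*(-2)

Expanding y * (1 + y) * (1 + y) * (-2 + y):
= y * (-2) + y^4-3 * y^2
3) y * (-2) + y^4-3 * y^2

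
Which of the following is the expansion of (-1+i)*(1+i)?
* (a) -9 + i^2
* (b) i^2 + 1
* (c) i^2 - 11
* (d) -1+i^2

Expanding (-1+i)*(1+i):
= -1+i^2
d) -1+i^2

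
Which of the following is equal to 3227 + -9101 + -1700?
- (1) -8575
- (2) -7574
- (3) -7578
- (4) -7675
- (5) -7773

First: 3227 + -9101 = -5874
Then: -5874 + -1700 = -7574
2) -7574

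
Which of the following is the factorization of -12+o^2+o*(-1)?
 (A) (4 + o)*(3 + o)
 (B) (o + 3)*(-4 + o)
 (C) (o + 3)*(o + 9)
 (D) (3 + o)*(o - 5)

We need to factor -12+o^2+o*(-1).
The factored form is (o + 3)*(-4 + o).
B) (o + 3)*(-4 + o)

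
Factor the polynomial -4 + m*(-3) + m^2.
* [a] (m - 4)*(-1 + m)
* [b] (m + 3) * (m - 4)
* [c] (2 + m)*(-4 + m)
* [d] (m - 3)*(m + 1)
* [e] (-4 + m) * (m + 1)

We need to factor -4 + m*(-3) + m^2.
The factored form is (-4 + m) * (m + 1).
e) (-4 + m) * (m + 1)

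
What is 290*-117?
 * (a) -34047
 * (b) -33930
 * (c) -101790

290 * -117 = -33930
b) -33930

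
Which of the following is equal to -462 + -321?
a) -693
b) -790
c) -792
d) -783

-462 + -321 = -783
d) -783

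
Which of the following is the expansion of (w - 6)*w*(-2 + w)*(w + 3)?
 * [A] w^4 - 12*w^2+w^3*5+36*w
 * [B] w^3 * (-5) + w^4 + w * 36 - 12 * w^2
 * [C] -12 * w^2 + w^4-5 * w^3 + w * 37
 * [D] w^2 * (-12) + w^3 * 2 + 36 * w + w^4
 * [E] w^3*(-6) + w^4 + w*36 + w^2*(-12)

Expanding (w - 6)*w*(-2 + w)*(w + 3):
= w^3 * (-5) + w^4 + w * 36 - 12 * w^2
B) w^3 * (-5) + w^4 + w * 36 - 12 * w^2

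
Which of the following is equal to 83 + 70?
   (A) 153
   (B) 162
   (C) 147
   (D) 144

83 + 70 = 153
A) 153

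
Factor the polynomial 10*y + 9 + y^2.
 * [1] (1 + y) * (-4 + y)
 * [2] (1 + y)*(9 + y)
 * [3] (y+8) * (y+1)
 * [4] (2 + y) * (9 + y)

We need to factor 10*y + 9 + y^2.
The factored form is (1 + y)*(9 + y).
2) (1 + y)*(9 + y)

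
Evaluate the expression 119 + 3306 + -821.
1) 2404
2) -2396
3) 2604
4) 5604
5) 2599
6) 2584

First: 119 + 3306 = 3425
Then: 3425 + -821 = 2604
3) 2604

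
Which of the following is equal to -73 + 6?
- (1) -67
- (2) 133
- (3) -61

-73 + 6 = -67
1) -67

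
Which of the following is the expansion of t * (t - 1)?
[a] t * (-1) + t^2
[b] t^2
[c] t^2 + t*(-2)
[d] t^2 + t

Expanding t * (t - 1):
= t * (-1) + t^2
a) t * (-1) + t^2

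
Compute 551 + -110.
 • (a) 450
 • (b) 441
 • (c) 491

551 + -110 = 441
b) 441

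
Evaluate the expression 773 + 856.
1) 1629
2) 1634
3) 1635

773 + 856 = 1629
1) 1629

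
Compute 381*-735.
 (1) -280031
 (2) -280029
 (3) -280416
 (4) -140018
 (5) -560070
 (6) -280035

381 * -735 = -280035
6) -280035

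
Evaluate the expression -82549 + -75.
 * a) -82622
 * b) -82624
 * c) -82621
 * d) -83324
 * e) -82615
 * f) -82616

-82549 + -75 = -82624
b) -82624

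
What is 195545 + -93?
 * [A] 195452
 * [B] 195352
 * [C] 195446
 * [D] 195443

195545 + -93 = 195452
A) 195452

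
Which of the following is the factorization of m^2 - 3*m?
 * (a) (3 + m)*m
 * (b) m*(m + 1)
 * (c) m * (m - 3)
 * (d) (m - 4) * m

We need to factor m^2 - 3*m.
The factored form is m * (m - 3).
c) m * (m - 3)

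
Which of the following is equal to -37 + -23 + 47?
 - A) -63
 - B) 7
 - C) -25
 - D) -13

First: -37 + -23 = -60
Then: -60 + 47 = -13
D) -13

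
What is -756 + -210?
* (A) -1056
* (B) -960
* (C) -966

-756 + -210 = -966
C) -966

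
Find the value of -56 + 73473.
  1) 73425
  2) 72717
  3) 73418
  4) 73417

-56 + 73473 = 73417
4) 73417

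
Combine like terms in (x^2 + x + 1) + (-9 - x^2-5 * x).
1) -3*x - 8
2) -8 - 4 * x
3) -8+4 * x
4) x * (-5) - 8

Adding the polynomials and combining like terms:
(x^2 + x + 1) + (-9 - x^2 - 5*x)
= -8 - 4 * x
2) -8 - 4 * x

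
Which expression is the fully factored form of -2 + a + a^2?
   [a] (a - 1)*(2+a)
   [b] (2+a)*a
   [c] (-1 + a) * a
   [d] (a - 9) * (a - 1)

We need to factor -2 + a + a^2.
The factored form is (a - 1)*(2+a).
a) (a - 1)*(2+a)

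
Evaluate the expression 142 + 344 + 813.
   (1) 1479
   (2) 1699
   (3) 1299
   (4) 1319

First: 142 + 344 = 486
Then: 486 + 813 = 1299
3) 1299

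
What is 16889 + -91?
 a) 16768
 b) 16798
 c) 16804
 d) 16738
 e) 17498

16889 + -91 = 16798
b) 16798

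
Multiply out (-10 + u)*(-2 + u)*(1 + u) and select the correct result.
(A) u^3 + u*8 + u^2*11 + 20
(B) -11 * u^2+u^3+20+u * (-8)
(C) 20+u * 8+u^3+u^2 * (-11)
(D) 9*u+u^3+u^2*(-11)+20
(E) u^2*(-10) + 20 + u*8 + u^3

Expanding (-10 + u)*(-2 + u)*(1 + u):
= 20+u * 8+u^3+u^2 * (-11)
C) 20+u * 8+u^3+u^2 * (-11)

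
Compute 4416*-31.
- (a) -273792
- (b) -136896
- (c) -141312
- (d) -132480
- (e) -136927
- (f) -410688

4416 * -31 = -136896
b) -136896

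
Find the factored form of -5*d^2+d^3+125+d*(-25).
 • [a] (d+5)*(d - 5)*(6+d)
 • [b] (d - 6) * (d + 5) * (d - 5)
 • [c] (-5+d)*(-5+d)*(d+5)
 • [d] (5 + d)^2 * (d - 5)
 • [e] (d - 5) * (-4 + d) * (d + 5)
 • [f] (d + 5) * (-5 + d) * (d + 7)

We need to factor -5*d^2+d^3+125+d*(-25).
The factored form is (-5+d)*(-5+d)*(d+5).
c) (-5+d)*(-5+d)*(d+5)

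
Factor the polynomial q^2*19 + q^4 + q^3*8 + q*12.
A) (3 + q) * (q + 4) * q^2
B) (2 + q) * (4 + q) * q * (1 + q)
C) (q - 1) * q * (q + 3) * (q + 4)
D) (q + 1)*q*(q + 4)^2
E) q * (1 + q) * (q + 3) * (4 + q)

We need to factor q^2*19 + q^4 + q^3*8 + q*12.
The factored form is q * (1 + q) * (q + 3) * (4 + q).
E) q * (1 + q) * (q + 3) * (4 + q)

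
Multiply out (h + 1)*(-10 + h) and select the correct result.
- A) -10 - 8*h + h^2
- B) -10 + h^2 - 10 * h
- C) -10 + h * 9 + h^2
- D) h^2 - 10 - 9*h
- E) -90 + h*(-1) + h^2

Expanding (h + 1)*(-10 + h):
= h^2 - 10 - 9*h
D) h^2 - 10 - 9*h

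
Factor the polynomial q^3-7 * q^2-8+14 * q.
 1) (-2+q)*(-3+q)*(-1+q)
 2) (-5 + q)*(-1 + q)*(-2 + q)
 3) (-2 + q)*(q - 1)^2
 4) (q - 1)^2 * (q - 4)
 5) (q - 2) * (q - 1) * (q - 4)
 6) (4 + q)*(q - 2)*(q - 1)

We need to factor q^3-7 * q^2-8+14 * q.
The factored form is (q - 2) * (q - 1) * (q - 4).
5) (q - 2) * (q - 1) * (q - 4)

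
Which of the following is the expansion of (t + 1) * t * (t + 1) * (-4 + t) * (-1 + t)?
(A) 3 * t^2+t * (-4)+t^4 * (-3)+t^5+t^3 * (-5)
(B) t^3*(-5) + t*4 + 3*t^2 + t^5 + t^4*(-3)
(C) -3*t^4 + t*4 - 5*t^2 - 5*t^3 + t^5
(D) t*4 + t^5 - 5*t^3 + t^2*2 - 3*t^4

Expanding (t + 1) * t * (t + 1) * (-4 + t) * (-1 + t):
= t^3*(-5) + t*4 + 3*t^2 + t^5 + t^4*(-3)
B) t^3*(-5) + t*4 + 3*t^2 + t^5 + t^4*(-3)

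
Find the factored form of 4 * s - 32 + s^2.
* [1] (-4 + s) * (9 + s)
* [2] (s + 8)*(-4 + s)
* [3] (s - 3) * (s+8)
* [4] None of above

We need to factor 4 * s - 32 + s^2.
The factored form is (s + 8)*(-4 + s).
2) (s + 8)*(-4 + s)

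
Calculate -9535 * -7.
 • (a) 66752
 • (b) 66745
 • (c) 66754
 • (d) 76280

-9535 * -7 = 66745
b) 66745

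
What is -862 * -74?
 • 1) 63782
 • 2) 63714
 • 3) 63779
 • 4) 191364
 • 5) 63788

-862 * -74 = 63788
5) 63788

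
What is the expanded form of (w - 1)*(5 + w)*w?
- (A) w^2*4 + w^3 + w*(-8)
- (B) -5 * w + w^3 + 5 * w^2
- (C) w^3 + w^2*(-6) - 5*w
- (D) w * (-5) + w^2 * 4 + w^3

Expanding (w - 1)*(5 + w)*w:
= w * (-5) + w^2 * 4 + w^3
D) w * (-5) + w^2 * 4 + w^3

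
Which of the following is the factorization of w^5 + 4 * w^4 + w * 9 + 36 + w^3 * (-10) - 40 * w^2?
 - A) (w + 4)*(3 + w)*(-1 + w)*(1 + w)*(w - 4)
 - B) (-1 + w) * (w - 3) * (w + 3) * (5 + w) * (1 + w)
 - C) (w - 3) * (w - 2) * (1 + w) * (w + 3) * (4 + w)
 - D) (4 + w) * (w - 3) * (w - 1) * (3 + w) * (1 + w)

We need to factor w^5 + 4 * w^4 + w * 9 + 36 + w^3 * (-10) - 40 * w^2.
The factored form is (4 + w) * (w - 3) * (w - 1) * (3 + w) * (1 + w).
D) (4 + w) * (w - 3) * (w - 1) * (3 + w) * (1 + w)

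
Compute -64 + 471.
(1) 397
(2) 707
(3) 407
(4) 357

-64 + 471 = 407
3) 407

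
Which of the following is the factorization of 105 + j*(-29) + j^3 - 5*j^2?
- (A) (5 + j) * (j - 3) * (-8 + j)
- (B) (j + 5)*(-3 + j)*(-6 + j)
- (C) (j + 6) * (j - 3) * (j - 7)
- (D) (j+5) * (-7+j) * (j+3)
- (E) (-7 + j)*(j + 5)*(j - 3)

We need to factor 105 + j*(-29) + j^3 - 5*j^2.
The factored form is (-7 + j)*(j + 5)*(j - 3).
E) (-7 + j)*(j + 5)*(j - 3)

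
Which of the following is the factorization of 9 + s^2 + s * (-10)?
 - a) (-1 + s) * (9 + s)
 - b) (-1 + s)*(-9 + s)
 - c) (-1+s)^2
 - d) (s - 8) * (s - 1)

We need to factor 9 + s^2 + s * (-10).
The factored form is (-1 + s)*(-9 + s).
b) (-1 + s)*(-9 + s)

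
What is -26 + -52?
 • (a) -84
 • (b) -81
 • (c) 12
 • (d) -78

-26 + -52 = -78
d) -78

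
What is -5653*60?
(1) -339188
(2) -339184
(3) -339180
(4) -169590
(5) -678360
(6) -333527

-5653 * 60 = -339180
3) -339180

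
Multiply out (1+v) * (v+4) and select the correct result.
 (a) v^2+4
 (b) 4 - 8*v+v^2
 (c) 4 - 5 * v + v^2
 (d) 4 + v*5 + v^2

Expanding (1+v) * (v+4):
= 4 + v*5 + v^2
d) 4 + v*5 + v^2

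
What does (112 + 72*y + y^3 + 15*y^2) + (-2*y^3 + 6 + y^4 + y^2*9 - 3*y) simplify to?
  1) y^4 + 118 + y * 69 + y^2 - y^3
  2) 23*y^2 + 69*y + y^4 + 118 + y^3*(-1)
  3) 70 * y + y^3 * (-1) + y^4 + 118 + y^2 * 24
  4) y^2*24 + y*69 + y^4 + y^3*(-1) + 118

Adding the polynomials and combining like terms:
(112 + 72*y + y^3 + 15*y^2) + (-2*y^3 + 6 + y^4 + y^2*9 - 3*y)
= y^2*24 + y*69 + y^4 + y^3*(-1) + 118
4) y^2*24 + y*69 + y^4 + y^3*(-1) + 118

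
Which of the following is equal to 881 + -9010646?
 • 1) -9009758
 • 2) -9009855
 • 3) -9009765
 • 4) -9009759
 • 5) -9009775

881 + -9010646 = -9009765
3) -9009765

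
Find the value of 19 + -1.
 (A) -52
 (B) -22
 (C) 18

19 + -1 = 18
C) 18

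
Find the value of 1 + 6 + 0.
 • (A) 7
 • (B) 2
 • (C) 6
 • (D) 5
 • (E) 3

First: 1 + 6 = 7
Then: 7 + 0 = 7
A) 7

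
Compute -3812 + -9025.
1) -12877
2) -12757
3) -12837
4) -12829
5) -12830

-3812 + -9025 = -12837
3) -12837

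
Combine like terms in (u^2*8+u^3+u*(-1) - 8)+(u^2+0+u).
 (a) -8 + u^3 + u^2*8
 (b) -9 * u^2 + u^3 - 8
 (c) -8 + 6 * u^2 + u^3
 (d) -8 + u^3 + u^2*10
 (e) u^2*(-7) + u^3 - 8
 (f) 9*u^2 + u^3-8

Adding the polynomials and combining like terms:
(u^2*8 + u^3 + u*(-1) - 8) + (u^2 + 0 + u)
= 9*u^2 + u^3-8
f) 9*u^2 + u^3-8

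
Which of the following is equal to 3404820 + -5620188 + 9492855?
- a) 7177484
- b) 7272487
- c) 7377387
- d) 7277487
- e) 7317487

First: 3404820 + -5620188 = -2215368
Then: -2215368 + 9492855 = 7277487
d) 7277487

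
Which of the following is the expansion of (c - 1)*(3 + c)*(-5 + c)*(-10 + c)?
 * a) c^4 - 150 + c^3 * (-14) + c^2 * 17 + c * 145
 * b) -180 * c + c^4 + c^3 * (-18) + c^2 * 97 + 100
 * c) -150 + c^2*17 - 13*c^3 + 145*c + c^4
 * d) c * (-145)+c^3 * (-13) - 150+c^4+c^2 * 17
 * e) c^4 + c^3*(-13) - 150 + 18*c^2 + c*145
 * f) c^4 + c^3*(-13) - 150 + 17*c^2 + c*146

Expanding (c - 1)*(3 + c)*(-5 + c)*(-10 + c):
= -150 + c^2*17 - 13*c^3 + 145*c + c^4
c) -150 + c^2*17 - 13*c^3 + 145*c + c^4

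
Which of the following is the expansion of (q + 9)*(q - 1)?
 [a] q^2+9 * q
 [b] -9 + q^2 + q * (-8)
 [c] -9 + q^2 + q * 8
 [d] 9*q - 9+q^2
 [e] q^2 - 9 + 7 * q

Expanding (q + 9)*(q - 1):
= -9 + q^2 + q * 8
c) -9 + q^2 + q * 8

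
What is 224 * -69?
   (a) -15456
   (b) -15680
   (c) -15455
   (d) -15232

224 * -69 = -15456
a) -15456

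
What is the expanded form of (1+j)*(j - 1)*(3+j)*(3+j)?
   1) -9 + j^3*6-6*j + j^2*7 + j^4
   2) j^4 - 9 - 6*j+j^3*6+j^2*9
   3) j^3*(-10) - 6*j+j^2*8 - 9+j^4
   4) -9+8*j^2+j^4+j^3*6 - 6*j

Expanding (1+j)*(j - 1)*(3+j)*(3+j):
= -9+8*j^2+j^4+j^3*6 - 6*j
4) -9+8*j^2+j^4+j^3*6 - 6*j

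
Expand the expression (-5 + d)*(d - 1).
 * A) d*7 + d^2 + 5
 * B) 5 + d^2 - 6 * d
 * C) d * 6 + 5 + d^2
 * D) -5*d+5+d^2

Expanding (-5 + d)*(d - 1):
= 5 + d^2 - 6 * d
B) 5 + d^2 - 6 * d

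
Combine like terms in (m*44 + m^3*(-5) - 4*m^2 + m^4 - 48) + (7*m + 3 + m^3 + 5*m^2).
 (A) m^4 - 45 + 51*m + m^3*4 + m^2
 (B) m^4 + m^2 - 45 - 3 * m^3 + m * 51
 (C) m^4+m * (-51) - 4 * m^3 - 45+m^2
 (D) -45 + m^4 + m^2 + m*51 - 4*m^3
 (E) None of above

Adding the polynomials and combining like terms:
(m*44 + m^3*(-5) - 4*m^2 + m^4 - 48) + (7*m + 3 + m^3 + 5*m^2)
= -45 + m^4 + m^2 + m*51 - 4*m^3
D) -45 + m^4 + m^2 + m*51 - 4*m^3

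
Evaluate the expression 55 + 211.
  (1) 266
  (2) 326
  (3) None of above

55 + 211 = 266
1) 266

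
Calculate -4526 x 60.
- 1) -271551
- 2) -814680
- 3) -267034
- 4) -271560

-4526 * 60 = -271560
4) -271560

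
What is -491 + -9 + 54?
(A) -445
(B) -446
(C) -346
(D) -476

First: -491 + -9 = -500
Then: -500 + 54 = -446
B) -446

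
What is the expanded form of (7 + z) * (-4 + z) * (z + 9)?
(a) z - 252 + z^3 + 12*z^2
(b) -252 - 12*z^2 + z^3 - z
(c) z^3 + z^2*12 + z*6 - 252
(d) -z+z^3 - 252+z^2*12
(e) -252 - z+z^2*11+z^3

Expanding (7 + z) * (-4 + z) * (z + 9):
= -z+z^3 - 252+z^2*12
d) -z+z^3 - 252+z^2*12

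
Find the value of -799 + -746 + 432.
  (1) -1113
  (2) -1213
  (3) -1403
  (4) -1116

First: -799 + -746 = -1545
Then: -1545 + 432 = -1113
1) -1113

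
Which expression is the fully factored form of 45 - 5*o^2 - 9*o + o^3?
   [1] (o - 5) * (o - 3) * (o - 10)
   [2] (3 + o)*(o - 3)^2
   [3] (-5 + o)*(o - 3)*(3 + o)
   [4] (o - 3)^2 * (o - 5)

We need to factor 45 - 5*o^2 - 9*o + o^3.
The factored form is (-5 + o)*(o - 3)*(3 + o).
3) (-5 + o)*(o - 3)*(3 + o)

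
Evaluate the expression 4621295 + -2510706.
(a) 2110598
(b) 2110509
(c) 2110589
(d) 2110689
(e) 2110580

4621295 + -2510706 = 2110589
c) 2110589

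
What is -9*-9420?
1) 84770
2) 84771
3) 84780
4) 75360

-9 * -9420 = 84780
3) 84780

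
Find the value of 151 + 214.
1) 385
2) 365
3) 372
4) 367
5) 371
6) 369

151 + 214 = 365
2) 365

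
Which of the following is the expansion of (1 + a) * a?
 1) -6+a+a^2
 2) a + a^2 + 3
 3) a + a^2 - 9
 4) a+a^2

Expanding (1 + a) * a:
= a+a^2
4) a+a^2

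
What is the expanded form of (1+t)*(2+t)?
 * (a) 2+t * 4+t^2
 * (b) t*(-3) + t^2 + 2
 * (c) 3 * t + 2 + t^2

Expanding (1+t)*(2+t):
= 3 * t + 2 + t^2
c) 3 * t + 2 + t^2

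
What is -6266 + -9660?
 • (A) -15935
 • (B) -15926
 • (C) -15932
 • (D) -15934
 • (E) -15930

-6266 + -9660 = -15926
B) -15926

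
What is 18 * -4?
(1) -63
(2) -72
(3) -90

18 * -4 = -72
2) -72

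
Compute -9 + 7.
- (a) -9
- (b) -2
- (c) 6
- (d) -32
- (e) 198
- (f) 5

-9 + 7 = -2
b) -2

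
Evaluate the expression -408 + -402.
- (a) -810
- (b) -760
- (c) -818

-408 + -402 = -810
a) -810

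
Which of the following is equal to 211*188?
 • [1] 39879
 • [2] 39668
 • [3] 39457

211 * 188 = 39668
2) 39668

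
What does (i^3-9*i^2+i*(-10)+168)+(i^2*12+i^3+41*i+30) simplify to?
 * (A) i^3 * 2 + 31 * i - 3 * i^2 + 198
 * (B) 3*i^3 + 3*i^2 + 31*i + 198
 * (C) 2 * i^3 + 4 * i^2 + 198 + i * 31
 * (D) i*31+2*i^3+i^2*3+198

Adding the polynomials and combining like terms:
(i^3 - 9*i^2 + i*(-10) + 168) + (i^2*12 + i^3 + 41*i + 30)
= i*31+2*i^3+i^2*3+198
D) i*31+2*i^3+i^2*3+198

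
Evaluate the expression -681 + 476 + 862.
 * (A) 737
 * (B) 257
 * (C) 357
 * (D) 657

First: -681 + 476 = -205
Then: -205 + 862 = 657
D) 657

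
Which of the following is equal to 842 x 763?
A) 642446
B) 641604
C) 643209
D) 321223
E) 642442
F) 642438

842 * 763 = 642446
A) 642446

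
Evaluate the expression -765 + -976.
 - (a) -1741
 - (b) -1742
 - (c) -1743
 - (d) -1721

-765 + -976 = -1741
a) -1741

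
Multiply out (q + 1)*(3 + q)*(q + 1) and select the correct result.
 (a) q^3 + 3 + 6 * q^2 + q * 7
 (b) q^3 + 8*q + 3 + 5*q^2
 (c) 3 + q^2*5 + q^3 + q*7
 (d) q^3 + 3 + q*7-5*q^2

Expanding (q + 1)*(3 + q)*(q + 1):
= 3 + q^2*5 + q^3 + q*7
c) 3 + q^2*5 + q^3 + q*7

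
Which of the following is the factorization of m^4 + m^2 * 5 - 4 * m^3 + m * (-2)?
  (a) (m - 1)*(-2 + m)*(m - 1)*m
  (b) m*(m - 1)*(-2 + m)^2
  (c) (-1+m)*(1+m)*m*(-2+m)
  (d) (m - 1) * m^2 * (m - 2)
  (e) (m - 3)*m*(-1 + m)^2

We need to factor m^4 + m^2 * 5 - 4 * m^3 + m * (-2).
The factored form is (m - 1)*(-2 + m)*(m - 1)*m.
a) (m - 1)*(-2 + m)*(m - 1)*m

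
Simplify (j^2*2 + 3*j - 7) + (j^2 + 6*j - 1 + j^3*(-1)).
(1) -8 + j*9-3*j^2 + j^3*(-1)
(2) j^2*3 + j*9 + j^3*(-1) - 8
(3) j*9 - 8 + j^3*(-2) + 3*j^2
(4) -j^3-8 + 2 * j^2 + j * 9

Adding the polynomials and combining like terms:
(j^2*2 + 3*j - 7) + (j^2 + 6*j - 1 + j^3*(-1))
= j^2*3 + j*9 + j^3*(-1) - 8
2) j^2*3 + j*9 + j^3*(-1) - 8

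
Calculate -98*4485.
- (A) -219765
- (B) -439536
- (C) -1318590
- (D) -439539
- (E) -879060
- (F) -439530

-98 * 4485 = -439530
F) -439530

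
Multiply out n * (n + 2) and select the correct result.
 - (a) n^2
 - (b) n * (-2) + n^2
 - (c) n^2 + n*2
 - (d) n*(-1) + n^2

Expanding n * (n + 2):
= n^2 + n*2
c) n^2 + n*2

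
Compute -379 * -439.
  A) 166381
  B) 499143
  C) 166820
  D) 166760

-379 * -439 = 166381
A) 166381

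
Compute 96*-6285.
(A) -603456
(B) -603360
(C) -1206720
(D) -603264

96 * -6285 = -603360
B) -603360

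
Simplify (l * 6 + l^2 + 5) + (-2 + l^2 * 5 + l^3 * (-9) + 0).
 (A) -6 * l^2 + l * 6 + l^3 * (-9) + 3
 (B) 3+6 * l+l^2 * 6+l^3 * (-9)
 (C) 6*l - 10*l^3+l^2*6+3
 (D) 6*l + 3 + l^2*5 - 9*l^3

Adding the polynomials and combining like terms:
(l*6 + l^2 + 5) + (-2 + l^2*5 + l^3*(-9) + 0)
= 3+6 * l+l^2 * 6+l^3 * (-9)
B) 3+6 * l+l^2 * 6+l^3 * (-9)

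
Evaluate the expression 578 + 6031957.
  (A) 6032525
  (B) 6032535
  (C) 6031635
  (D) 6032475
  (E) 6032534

578 + 6031957 = 6032535
B) 6032535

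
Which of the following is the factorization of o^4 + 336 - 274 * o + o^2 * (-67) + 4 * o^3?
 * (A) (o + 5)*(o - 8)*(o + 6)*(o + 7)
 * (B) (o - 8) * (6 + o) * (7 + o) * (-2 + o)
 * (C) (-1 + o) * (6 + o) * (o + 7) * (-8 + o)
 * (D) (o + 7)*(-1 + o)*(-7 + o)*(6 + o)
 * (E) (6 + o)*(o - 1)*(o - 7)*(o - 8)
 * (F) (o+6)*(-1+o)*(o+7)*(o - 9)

We need to factor o^4 + 336 - 274 * o + o^2 * (-67) + 4 * o^3.
The factored form is (-1 + o) * (6 + o) * (o + 7) * (-8 + o).
C) (-1 + o) * (6 + o) * (o + 7) * (-8 + o)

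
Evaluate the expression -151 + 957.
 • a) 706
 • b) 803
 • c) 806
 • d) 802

-151 + 957 = 806
c) 806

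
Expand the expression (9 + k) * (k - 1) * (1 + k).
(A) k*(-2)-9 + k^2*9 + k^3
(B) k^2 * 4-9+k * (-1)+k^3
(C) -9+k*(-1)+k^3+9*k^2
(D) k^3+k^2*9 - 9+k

Expanding (9 + k) * (k - 1) * (1 + k):
= -9+k*(-1)+k^3+9*k^2
C) -9+k*(-1)+k^3+9*k^2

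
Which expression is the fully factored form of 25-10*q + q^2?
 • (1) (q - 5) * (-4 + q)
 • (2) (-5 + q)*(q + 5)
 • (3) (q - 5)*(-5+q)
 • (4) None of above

We need to factor 25-10*q + q^2.
The factored form is (q - 5)*(-5+q).
3) (q - 5)*(-5+q)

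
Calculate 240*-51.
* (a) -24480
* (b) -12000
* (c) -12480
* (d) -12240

240 * -51 = -12240
d) -12240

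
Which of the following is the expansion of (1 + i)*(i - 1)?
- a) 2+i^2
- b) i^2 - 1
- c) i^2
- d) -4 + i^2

Expanding (1 + i)*(i - 1):
= i^2 - 1
b) i^2 - 1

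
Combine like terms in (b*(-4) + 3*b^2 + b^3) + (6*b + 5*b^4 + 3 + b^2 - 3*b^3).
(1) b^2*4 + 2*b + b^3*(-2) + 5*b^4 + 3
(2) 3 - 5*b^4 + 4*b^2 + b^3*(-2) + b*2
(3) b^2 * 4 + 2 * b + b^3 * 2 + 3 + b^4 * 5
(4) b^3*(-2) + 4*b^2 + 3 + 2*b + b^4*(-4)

Adding the polynomials and combining like terms:
(b*(-4) + 3*b^2 + b^3) + (6*b + 5*b^4 + 3 + b^2 - 3*b^3)
= b^2*4 + 2*b + b^3*(-2) + 5*b^4 + 3
1) b^2*4 + 2*b + b^3*(-2) + 5*b^4 + 3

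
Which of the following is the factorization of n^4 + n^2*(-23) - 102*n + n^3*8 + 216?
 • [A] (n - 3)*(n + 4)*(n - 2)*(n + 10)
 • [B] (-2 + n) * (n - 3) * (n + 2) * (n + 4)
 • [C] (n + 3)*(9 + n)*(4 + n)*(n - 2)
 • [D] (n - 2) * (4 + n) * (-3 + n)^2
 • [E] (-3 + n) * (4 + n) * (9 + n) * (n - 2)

We need to factor n^4 + n^2*(-23) - 102*n + n^3*8 + 216.
The factored form is (-3 + n) * (4 + n) * (9 + n) * (n - 2).
E) (-3 + n) * (4 + n) * (9 + n) * (n - 2)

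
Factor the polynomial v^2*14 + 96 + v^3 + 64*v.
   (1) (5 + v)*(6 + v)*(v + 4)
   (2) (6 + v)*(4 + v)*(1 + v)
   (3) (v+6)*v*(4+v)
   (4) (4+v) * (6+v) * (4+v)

We need to factor v^2*14 + 96 + v^3 + 64*v.
The factored form is (4+v) * (6+v) * (4+v).
4) (4+v) * (6+v) * (4+v)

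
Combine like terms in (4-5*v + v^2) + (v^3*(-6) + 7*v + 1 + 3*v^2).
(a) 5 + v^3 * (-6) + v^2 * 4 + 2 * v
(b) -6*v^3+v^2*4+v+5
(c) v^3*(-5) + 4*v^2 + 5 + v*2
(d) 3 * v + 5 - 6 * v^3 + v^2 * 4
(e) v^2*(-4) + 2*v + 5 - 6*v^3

Adding the polynomials and combining like terms:
(4 - 5*v + v^2) + (v^3*(-6) + 7*v + 1 + 3*v^2)
= 5 + v^3 * (-6) + v^2 * 4 + 2 * v
a) 5 + v^3 * (-6) + v^2 * 4 + 2 * v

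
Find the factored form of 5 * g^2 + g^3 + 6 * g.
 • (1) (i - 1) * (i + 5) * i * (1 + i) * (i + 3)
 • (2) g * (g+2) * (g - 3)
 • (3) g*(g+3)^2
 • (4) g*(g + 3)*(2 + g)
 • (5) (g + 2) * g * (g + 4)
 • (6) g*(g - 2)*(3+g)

We need to factor 5 * g^2 + g^3 + 6 * g.
The factored form is g*(g + 3)*(2 + g).
4) g*(g + 3)*(2 + g)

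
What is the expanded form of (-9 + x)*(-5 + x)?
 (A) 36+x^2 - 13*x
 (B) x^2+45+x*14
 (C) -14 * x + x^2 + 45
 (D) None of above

Expanding (-9 + x)*(-5 + x):
= -14 * x + x^2 + 45
C) -14 * x + x^2 + 45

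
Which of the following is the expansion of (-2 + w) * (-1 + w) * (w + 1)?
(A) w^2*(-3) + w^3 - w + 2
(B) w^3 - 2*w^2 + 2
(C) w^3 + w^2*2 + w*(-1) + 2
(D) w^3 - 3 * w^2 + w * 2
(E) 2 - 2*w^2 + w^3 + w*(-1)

Expanding (-2 + w) * (-1 + w) * (w + 1):
= 2 - 2*w^2 + w^3 + w*(-1)
E) 2 - 2*w^2 + w^3 + w*(-1)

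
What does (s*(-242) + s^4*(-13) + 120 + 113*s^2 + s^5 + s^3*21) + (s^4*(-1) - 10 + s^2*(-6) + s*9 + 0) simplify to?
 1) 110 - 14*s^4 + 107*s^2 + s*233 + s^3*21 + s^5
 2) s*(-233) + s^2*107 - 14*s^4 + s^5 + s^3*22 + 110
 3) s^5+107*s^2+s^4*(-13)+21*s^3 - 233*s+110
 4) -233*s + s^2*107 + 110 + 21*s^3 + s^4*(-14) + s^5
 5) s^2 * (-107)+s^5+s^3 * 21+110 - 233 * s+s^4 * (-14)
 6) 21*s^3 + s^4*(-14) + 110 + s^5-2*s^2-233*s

Adding the polynomials and combining like terms:
(s*(-242) + s^4*(-13) + 120 + 113*s^2 + s^5 + s^3*21) + (s^4*(-1) - 10 + s^2*(-6) + s*9 + 0)
= -233*s + s^2*107 + 110 + 21*s^3 + s^4*(-14) + s^5
4) -233*s + s^2*107 + 110 + 21*s^3 + s^4*(-14) + s^5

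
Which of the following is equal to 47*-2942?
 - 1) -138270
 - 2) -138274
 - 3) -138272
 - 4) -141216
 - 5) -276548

47 * -2942 = -138274
2) -138274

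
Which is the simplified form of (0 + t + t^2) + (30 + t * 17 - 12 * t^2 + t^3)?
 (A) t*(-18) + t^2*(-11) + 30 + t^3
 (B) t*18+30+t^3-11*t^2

Adding the polynomials and combining like terms:
(0 + t + t^2) + (30 + t*17 - 12*t^2 + t^3)
= t*18+30+t^3-11*t^2
B) t*18+30+t^3-11*t^2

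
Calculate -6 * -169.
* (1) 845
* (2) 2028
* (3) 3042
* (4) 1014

-6 * -169 = 1014
4) 1014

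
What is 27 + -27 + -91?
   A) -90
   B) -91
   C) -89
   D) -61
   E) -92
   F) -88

First: 27 + -27 = 0
Then: 0 + -91 = -91
B) -91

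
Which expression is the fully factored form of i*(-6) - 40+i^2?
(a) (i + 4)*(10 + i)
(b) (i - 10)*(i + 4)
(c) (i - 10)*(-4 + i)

We need to factor i*(-6) - 40+i^2.
The factored form is (i - 10)*(i + 4).
b) (i - 10)*(i + 4)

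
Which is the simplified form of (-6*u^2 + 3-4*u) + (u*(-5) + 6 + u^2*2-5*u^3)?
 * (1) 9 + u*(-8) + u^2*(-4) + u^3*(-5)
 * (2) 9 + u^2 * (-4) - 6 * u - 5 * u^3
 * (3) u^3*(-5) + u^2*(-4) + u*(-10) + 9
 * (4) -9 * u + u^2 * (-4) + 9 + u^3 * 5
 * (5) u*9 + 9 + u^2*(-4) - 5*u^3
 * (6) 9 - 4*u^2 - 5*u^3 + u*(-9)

Adding the polynomials and combining like terms:
(-6*u^2 + 3 - 4*u) + (u*(-5) + 6 + u^2*2 - 5*u^3)
= 9 - 4*u^2 - 5*u^3 + u*(-9)
6) 9 - 4*u^2 - 5*u^3 + u*(-9)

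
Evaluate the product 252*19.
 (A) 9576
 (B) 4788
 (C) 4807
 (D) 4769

252 * 19 = 4788
B) 4788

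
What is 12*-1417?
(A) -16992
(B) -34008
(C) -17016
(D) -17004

12 * -1417 = -17004
D) -17004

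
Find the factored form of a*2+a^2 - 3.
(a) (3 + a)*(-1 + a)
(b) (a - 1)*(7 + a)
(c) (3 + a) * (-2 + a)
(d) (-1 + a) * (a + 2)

We need to factor a*2+a^2 - 3.
The factored form is (3 + a)*(-1 + a).
a) (3 + a)*(-1 + a)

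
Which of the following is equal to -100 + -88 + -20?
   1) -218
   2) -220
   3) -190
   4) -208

First: -100 + -88 = -188
Then: -188 + -20 = -208
4) -208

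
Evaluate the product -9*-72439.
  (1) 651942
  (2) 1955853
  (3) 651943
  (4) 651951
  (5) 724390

-9 * -72439 = 651951
4) 651951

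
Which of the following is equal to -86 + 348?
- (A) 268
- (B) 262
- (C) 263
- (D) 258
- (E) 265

-86 + 348 = 262
B) 262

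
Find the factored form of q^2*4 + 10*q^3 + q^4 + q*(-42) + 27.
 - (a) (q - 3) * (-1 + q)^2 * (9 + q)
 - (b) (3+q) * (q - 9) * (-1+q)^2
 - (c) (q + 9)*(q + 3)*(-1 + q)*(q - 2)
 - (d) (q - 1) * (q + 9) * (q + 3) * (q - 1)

We need to factor q^2*4 + 10*q^3 + q^4 + q*(-42) + 27.
The factored form is (q - 1) * (q + 9) * (q + 3) * (q - 1).
d) (q - 1) * (q + 9) * (q + 3) * (q - 1)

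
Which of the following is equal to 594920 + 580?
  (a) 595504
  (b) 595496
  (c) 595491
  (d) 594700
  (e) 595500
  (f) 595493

594920 + 580 = 595500
e) 595500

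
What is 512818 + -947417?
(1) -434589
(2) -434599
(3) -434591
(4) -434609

512818 + -947417 = -434599
2) -434599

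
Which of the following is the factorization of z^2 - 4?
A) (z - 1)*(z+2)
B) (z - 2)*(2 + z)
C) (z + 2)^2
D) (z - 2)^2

We need to factor z^2 - 4.
The factored form is (z - 2)*(2 + z).
B) (z - 2)*(2 + z)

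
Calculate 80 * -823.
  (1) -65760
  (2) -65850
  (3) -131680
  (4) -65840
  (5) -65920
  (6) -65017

80 * -823 = -65840
4) -65840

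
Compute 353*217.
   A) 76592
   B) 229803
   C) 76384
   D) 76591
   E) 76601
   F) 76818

353 * 217 = 76601
E) 76601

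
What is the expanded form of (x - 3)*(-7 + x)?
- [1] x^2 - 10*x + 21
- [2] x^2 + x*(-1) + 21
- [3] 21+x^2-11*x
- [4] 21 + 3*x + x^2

Expanding (x - 3)*(-7 + x):
= x^2 - 10*x + 21
1) x^2 - 10*x + 21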